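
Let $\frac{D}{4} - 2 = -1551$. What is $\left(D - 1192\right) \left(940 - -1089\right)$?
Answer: $-14990252$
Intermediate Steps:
$D = -6196$ ($D = 8 + 4 \left(-1551\right) = 8 - 6204 = -6196$)
$\left(D - 1192\right) \left(940 - -1089\right) = \left(-6196 - 1192\right) \left(940 - -1089\right) = - 7388 \left(940 + 1089\right) = \left(-7388\right) 2029 = -14990252$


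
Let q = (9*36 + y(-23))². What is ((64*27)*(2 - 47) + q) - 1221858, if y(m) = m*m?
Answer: -572009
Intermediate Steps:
y(m) = m²
q = 727609 (q = (9*36 + (-23)²)² = (324 + 529)² = 853² = 727609)
((64*27)*(2 - 47) + q) - 1221858 = ((64*27)*(2 - 47) + 727609) - 1221858 = (1728*(-45) + 727609) - 1221858 = (-77760 + 727609) - 1221858 = 649849 - 1221858 = -572009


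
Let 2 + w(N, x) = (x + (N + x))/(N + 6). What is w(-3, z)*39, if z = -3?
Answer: -195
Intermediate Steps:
w(N, x) = -2 + (N + 2*x)/(6 + N) (w(N, x) = -2 + (x + (N + x))/(N + 6) = -2 + (N + 2*x)/(6 + N))
w(-3, z)*39 = ((-12 - 1*(-3) + 2*(-3))/(6 - 3))*39 = ((-12 + 3 - 6)/3)*39 = ((1/3)*(-15))*39 = -5*39 = -195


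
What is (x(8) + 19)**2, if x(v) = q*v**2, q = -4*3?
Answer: 561001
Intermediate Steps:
q = -12
x(v) = -12*v**2
(x(8) + 19)**2 = (-12*8**2 + 19)**2 = (-12*64 + 19)**2 = (-768 + 19)**2 = (-749)**2 = 561001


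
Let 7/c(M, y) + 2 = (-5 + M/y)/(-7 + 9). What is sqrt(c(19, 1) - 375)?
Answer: 2*I*sqrt(2335)/5 ≈ 19.329*I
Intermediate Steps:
c(M, y) = 7/(-9/2 + M/(2*y)) (c(M, y) = 7/(-2 + (-5 + M/y)/(-7 + 9)) = 7/(-2 + (-5 + M/y)/2) = 7/(-2 + (-5 + M/y)*(1/2)) = 7/(-2 + (-5/2 + M/(2*y))) = 7/(-9/2 + M/(2*y)))
sqrt(c(19, 1) - 375) = sqrt(14*1/(19 - 9*1) - 375) = sqrt(14*1/(19 - 9) - 375) = sqrt(14*1/10 - 375) = sqrt(14*1*(1/10) - 375) = sqrt(7/5 - 375) = sqrt(-1868/5) = 2*I*sqrt(2335)/5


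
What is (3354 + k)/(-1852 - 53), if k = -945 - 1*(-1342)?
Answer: -3751/1905 ≈ -1.9690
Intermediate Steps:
k = 397 (k = -945 + 1342 = 397)
(3354 + k)/(-1852 - 53) = (3354 + 397)/(-1852 - 53) = 3751/(-1905) = 3751*(-1/1905) = -3751/1905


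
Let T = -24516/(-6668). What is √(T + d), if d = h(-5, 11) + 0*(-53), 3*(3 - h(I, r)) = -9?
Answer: √26890377/1667 ≈ 3.1107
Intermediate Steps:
T = 6129/1667 (T = -24516*(-1/6668) = 6129/1667 ≈ 3.6767)
h(I, r) = 6 (h(I, r) = 3 - ⅓*(-9) = 3 + 3 = 6)
d = 6 (d = 6 + 0*(-53) = 6 + 0 = 6)
√(T + d) = √(6129/1667 + 6) = √(16131/1667) = √26890377/1667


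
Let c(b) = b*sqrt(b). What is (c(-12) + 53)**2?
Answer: 1081 - 2544*I*sqrt(3) ≈ 1081.0 - 4406.3*I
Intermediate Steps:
c(b) = b**(3/2)
(c(-12) + 53)**2 = ((-12)**(3/2) + 53)**2 = (-24*I*sqrt(3) + 53)**2 = (53 - 24*I*sqrt(3))**2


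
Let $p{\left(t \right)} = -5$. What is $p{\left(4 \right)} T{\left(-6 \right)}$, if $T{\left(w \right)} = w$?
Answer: $30$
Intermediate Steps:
$p{\left(4 \right)} T{\left(-6 \right)} = \left(-5\right) \left(-6\right) = 30$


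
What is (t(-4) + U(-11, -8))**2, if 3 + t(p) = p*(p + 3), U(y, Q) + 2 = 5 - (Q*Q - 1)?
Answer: 3481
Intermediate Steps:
U(y, Q) = 4 - Q**2 (U(y, Q) = -2 + (5 - (Q*Q - 1)) = -2 + (5 - (Q**2 - 1)) = -2 + (5 - (-1 + Q**2)) = -2 + (5 + (1 - Q**2)) = -2 + (6 - Q**2) = 4 - Q**2)
t(p) = -3 + p*(3 + p) (t(p) = -3 + p*(p + 3) = -3 + p*(3 + p))
(t(-4) + U(-11, -8))**2 = ((-3 + (-4)**2 + 3*(-4)) + (4 - 1*(-8)**2))**2 = ((-3 + 16 - 12) + (4 - 1*64))**2 = (1 + (4 - 64))**2 = (1 - 60)**2 = (-59)**2 = 3481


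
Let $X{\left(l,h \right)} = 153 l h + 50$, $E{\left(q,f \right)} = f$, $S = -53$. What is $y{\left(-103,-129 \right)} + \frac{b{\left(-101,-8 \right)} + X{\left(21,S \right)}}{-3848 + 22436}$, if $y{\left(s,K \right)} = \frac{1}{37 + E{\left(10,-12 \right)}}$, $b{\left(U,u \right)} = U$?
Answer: $- \frac{353326}{38725} \approx -9.124$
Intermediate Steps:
$X{\left(l,h \right)} = 50 + 153 h l$ ($X{\left(l,h \right)} = 153 h l + 50 = 50 + 153 h l$)
$y{\left(s,K \right)} = \frac{1}{25}$ ($y{\left(s,K \right)} = \frac{1}{37 - 12} = \frac{1}{25}$)
$y{\left(-103,-129 \right)} + \frac{b{\left(-101,-8 \right)} + X{\left(21,S \right)}}{-3848 + 22436} = \frac{1}{25} + \frac{-101 + \left(50 + 153 \left(-53\right) 21\right)}{-3848 + 22436} = \frac{1}{25} + \frac{-101 + \left(50 - 170289\right)}{18588} = \frac{1}{25} + \left(-101 - 170239\right) \frac{1}{18588} = \frac{1}{25} - \frac{14195}{1549} = - \frac{353326}{38725}$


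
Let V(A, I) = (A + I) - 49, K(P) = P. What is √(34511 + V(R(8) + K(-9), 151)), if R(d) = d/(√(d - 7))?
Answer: 2*√8653 ≈ 186.04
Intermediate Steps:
R(d) = d/√(-7 + d) (R(d) = d/(√(-7 + d)) = d/√(-7 + d))
V(A, I) = -49 + A + I
√(34511 + V(R(8) + K(-9), 151)) = √(34511 + (-49 + (8/√(-7 + 8) - 9) + 151)) = √(34511 + (-49 + (8/√1 - 9) + 151)) = √(34511 + (-49 + (8*1 - 9) + 151)) = √(34511 + (-49 + (8 - 9) + 151)) = √(34511 + (-49 - 1 + 151)) = √(34511 + 101) = √34612 = 2*√8653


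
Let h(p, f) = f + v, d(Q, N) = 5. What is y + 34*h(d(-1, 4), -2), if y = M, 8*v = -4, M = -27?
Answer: -112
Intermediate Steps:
v = -1/2 (v = (1/8)*(-4) = -1/2 ≈ -0.50000)
y = -27
h(p, f) = -1/2 + f (h(p, f) = f - 1/2 = -1/2 + f)
y + 34*h(d(-1, 4), -2) = -27 + 34*(-1/2 - 2) = -27 + 34*(-5/2) = -27 - 85 = -112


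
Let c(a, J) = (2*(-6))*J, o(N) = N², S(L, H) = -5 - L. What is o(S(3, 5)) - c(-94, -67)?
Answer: -740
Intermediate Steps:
c(a, J) = -12*J
o(S(3, 5)) - c(-94, -67) = (-5 - 1*3)² - (-12)*(-67) = (-5 - 3)² - 1*804 = (-8)² - 804 = 64 - 804 = -740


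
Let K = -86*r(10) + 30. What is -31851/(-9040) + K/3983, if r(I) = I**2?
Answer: 49389733/36006320 ≈ 1.3717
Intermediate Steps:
K = -8570 (K = -86*10**2 + 30 = -86*100 + 30 = -8600 + 30 = -8570)
-31851/(-9040) + K/3983 = -31851/(-9040) - 8570/3983 = -31851*(-1/9040) - 8570*1/3983 = 31851/9040 - 8570/3983 = 49389733/36006320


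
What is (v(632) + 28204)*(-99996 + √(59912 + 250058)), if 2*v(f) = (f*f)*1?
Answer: -22790688336 + 227916*√309970 ≈ -2.2664e+10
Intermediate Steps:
v(f) = f²/2 (v(f) = ((f*f)*1)/2 = (f²*1)/2 = f²/2)
(v(632) + 28204)*(-99996 + √(59912 + 250058)) = ((½)*632² + 28204)*(-99996 + √(59912 + 250058)) = ((½)*399424 + 28204)*(-99996 + √309970) = (199712 + 28204)*(-99996 + √309970) = 227916*(-99996 + √309970) = -22790688336 + 227916*√309970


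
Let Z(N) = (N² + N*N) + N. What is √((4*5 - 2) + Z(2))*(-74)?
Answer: -148*√7 ≈ -391.57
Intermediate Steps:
Z(N) = N + 2*N² (Z(N) = (N² + N²) + N = 2*N² + N = N + 2*N²)
√((4*5 - 2) + Z(2))*(-74) = √((4*5 - 2) + 2*(1 + 2*2))*(-74) = √((20 - 2) + 2*(1 + 4))*(-74) = √(18 + 2*5)*(-74) = √(18 + 10)*(-74) = √28*(-74) = (2*√7)*(-74) = -148*√7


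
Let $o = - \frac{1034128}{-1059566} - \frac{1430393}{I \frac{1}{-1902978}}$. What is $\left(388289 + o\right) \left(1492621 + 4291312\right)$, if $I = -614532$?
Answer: $- \frac{1268279327118007080662975}{54261434426} \approx -2.3373 \cdot 10^{13}$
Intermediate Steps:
$o = - \frac{240345400724033189}{54261434426}$ ($o = - \frac{1034128}{-1059566} - \frac{1430393}{\left(-614532\right) \frac{1}{-1902978}} = \left(-1034128\right) \left(- \frac{1}{1059566}\right) - \frac{1430393}{\left(-614532\right) \left(- \frac{1}{1902978}\right)} = \frac{517064}{529783} - \frac{1430393}{\frac{102422}{317163}} = \frac{517064}{529783} - \frac{453667735059}{102422} = - \frac{240345400724033189}{54261434426} \approx -4.4294 \cdot 10^{6}$)
$\left(388289 + o\right) \left(1492621 + 4291312\right) = \left(388289 - \frac{240345400724033189}{54261434426}\right) \left(1492621 + 4291312\right) = \left(- \frac{219276282612196075}{54261434426}\right) 5783933 = - \frac{1268279327118007080662975}{54261434426}$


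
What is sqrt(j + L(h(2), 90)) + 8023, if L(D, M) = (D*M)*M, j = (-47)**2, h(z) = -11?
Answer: 8023 + I*sqrt(86891) ≈ 8023.0 + 294.77*I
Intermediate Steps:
j = 2209
L(D, M) = D*M**2
sqrt(j + L(h(2), 90)) + 8023 = sqrt(2209 - 11*90**2) + 8023 = sqrt(2209 - 11*8100) + 8023 = sqrt(2209 - 89100) + 8023 = sqrt(-86891) + 8023 = I*sqrt(86891) + 8023 = 8023 + I*sqrt(86891)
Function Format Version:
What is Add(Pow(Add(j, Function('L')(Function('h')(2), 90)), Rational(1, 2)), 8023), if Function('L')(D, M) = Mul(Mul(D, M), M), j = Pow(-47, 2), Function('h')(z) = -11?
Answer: Add(8023, Mul(I, Pow(86891, Rational(1, 2)))) ≈ Add(8023.0, Mul(294.77, I))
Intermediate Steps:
j = 2209
Function('L')(D, M) = Mul(D, Pow(M, 2))
Add(Pow(Add(j, Function('L')(Function('h')(2), 90)), Rational(1, 2)), 8023) = Add(Pow(Add(2209, Mul(-11, Pow(90, 2))), Rational(1, 2)), 8023) = Add(Pow(Add(2209, Mul(-11, 8100)), Rational(1, 2)), 8023) = Add(Pow(Add(2209, -89100), Rational(1, 2)), 8023) = Add(Pow(-86891, Rational(1, 2)), 8023) = Add(Mul(I, Pow(86891, Rational(1, 2))), 8023) = Add(8023, Mul(I, Pow(86891, Rational(1, 2))))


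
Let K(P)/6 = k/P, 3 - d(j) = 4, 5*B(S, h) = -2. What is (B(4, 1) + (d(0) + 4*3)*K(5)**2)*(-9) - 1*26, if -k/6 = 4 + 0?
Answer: -2053424/25 ≈ -82137.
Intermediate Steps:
k = -24 (k = -6*(4 + 0) = -6*4 = -24)
B(S, h) = -2/5 (B(S, h) = (1/5)*(-2) = -2/5)
d(j) = -1 (d(j) = 3 - 1*4 = 3 - 4 = -1)
K(P) = -144/P (K(P) = 6*(-24/P) = -144/P)
(B(4, 1) + (d(0) + 4*3)*K(5)**2)*(-9) - 1*26 = (-2/5 + (-1 + 4*3)*(-144/5)**2)*(-9) - 1*26 = (-2/5 + (-1 + 12)*(-144*1/5)**2)*(-9) - 26 = (-2/5 + 11*(-144/5)**2)*(-9) - 26 = (-2/5 + 11*(20736/25))*(-9) - 26 = (-2/5 + 228096/25)*(-9) - 26 = (228086/25)*(-9) - 26 = -2052774/25 - 26 = -2053424/25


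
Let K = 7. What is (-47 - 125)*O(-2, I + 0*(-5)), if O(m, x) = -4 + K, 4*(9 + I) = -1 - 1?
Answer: -516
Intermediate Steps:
I = -19/2 (I = -9 + (-1 - 1)/4 = -9 + (1/4)*(-2) = -9 - 1/2 = -19/2 ≈ -9.5000)
O(m, x) = 3 (O(m, x) = -4 + 7 = 3)
(-47 - 125)*O(-2, I + 0*(-5)) = (-47 - 125)*3 = -172*3 = -516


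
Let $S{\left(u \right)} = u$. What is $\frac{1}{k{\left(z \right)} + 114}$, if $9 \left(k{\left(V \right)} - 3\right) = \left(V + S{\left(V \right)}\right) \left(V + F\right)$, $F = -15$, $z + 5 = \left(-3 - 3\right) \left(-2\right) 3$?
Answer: $\frac{9}{2045} \approx 0.004401$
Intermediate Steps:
$z = 31$ ($z = -5 + \left(-3 - 3\right) \left(-2\right) 3 = -5 + \left(-6\right) \left(-2\right) 3 = -5 + 12 \cdot 3 = -5 + 36 = 31$)
$k{\left(V \right)} = 3 + \frac{2 V \left(-15 + V\right)}{9}$ ($k{\left(V \right)} = 3 + \frac{\left(V + V\right) \left(V - 15\right)}{9} = 3 + \frac{2 V \left(-15 + V\right)}{9}$)
$\frac{1}{k{\left(z \right)} + 114} = \frac{1}{\left(3 - \frac{310}{3} + \frac{2 \cdot 31^{2}}{9}\right) + 114} = \frac{1}{\left(3 - \frac{310}{3} + \frac{2}{9} \cdot 961\right) + 114} = \frac{1}{\left(3 - \frac{310}{3} + \frac{1922}{9}\right) + 114} = \frac{1}{\frac{1019}{9} + 114} = \frac{1}{\frac{2045}{9}} = \frac{9}{2045}$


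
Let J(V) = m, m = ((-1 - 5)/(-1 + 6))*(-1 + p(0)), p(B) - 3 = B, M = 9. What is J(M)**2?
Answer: 144/25 ≈ 5.7600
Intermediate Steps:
p(B) = 3 + B
m = -12/5 (m = ((-1 - 5)/(-1 + 6))*(-1 + (3 + 0)) = (-6/5)*(-1 + 3) = -6*1/5*2 = -6/5*2 = -12/5 ≈ -2.4000)
J(V) = -12/5
J(M)**2 = (-12/5)**2 = 144/25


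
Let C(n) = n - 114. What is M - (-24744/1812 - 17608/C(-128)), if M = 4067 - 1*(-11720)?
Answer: 287364375/18271 ≈ 15728.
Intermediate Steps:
C(n) = -114 + n
M = 15787 (M = 4067 + 11720 = 15787)
M - (-24744/1812 - 17608/C(-128)) = 15787 - (-24744/1812 - 17608/(-114 - 128)) = 15787 - (-24744*1/1812 - 17608/(-242)) = 15787 - (-2062/151 - 17608*(-1/242)) = 15787 - (-2062/151 + 8804/121) = 15787 - 1*1079902/18271 = 15787 - 1079902/18271 = 287364375/18271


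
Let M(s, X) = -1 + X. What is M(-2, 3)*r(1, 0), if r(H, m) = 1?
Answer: 2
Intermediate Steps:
M(-2, 3)*r(1, 0) = (-1 + 3)*1 = 2*1 = 2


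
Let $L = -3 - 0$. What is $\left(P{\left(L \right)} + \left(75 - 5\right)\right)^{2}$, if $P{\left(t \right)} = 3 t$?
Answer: $3721$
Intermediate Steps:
$L = -3$ ($L = -3 + 0 = -3$)
$\left(P{\left(L \right)} + \left(75 - 5\right)\right)^{2} = \left(3 \left(-3\right) + \left(75 - 5\right)\right)^{2} = \left(-9 + 70\right)^{2} = 61^{2} = 3721$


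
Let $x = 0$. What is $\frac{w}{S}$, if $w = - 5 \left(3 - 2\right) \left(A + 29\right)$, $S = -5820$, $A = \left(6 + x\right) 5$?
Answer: $\frac{59}{1164} \approx 0.050687$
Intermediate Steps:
$A = 30$ ($A = \left(6 + 0\right) 5 = 6 \cdot 5 = 30$)
$w = -295$ ($w = - 5 \left(3 - 2\right) \left(30 + 29\right) = \left(-5\right) 1 \cdot 59 = \left(-5\right) 59 = -295$)
$\frac{w}{S} = - \frac{295}{-5820} = \left(-295\right) \left(- \frac{1}{5820}\right) = \frac{59}{1164}$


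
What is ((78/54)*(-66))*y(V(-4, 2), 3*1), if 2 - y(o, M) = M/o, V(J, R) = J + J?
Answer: -2717/12 ≈ -226.42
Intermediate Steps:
V(J, R) = 2*J
y(o, M) = 2 - M/o
((78/54)*(-66))*y(V(-4, 2), 3*1) = ((78/54)*(-66))*(2 - 3*1/(2*(-4))) = ((78*(1/54))*(-66))*(2 - 1*3/(-8)) = ((13/9)*(-66))*(2 - 1*3*(-⅛)) = -286*(2 + 3/8)/3 = -286/3*19/8 = -2717/12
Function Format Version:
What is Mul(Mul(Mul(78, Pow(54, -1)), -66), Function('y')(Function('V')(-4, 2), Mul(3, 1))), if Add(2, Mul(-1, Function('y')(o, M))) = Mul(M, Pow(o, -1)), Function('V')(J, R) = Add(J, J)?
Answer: Rational(-2717, 12) ≈ -226.42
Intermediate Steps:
Function('V')(J, R) = Mul(2, J)
Function('y')(o, M) = Add(2, Mul(-1, M, Pow(o, -1))) (Function('y')(o, M) = Add(2, Mul(-1, Mul(M, Pow(o, -1)))) = Add(2, Mul(-1, M, Pow(o, -1))))
Mul(Mul(Mul(78, Pow(54, -1)), -66), Function('y')(Function('V')(-4, 2), Mul(3, 1))) = Mul(Mul(Mul(78, Pow(54, -1)), -66), Add(2, Mul(-1, Mul(3, 1), Pow(Mul(2, -4), -1)))) = Mul(Mul(Mul(78, Rational(1, 54)), -66), Add(2, Mul(-1, 3, Pow(-8, -1)))) = Mul(Mul(Rational(13, 9), -66), Add(2, Mul(-1, 3, Rational(-1, 8)))) = Mul(Rational(-286, 3), Add(2, Rational(3, 8))) = Mul(Rational(-286, 3), Rational(19, 8)) = Rational(-2717, 12)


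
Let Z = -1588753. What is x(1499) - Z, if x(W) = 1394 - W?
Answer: 1588648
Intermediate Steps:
x(1499) - Z = (1394 - 1*1499) - 1*(-1588753) = (1394 - 1499) + 1588753 = -105 + 1588753 = 1588648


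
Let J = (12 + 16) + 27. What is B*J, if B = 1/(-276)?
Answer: -55/276 ≈ -0.19928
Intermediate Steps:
J = 55 (J = 28 + 27 = 55)
B = -1/276 ≈ -0.0036232
B*J = -1/276*55 = -55/276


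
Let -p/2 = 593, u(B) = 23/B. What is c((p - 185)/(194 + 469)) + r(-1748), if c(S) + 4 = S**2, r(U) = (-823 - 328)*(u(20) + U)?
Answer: 1964018347267/976820 ≈ 2.0106e+6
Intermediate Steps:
p = -1186 (p = -2*593 = -1186)
r(U) = -26473/20 - 1151*U (r(U) = (-823 - 328)*(23/20 + U) = -1151*(23*(1/20) + U) = -1151*(23/20 + U) = -26473/20 - 1151*U)
c(S) = -4 + S**2
c((p - 185)/(194 + 469)) + r(-1748) = (-4 + ((-1186 - 185)/(194 + 469))**2) + (-26473/20 - 1151*(-1748)) = (-4 + (-1371/663)**2) + (-26473/20 + 2011948) = (-4 + (-1371*1/663)**2) + 40212487/20 = (-4 + (-457/221)**2) + 40212487/20 = (-4 + 208849/48841) + 40212487/20 = 13485/48841 + 40212487/20 = 1964018347267/976820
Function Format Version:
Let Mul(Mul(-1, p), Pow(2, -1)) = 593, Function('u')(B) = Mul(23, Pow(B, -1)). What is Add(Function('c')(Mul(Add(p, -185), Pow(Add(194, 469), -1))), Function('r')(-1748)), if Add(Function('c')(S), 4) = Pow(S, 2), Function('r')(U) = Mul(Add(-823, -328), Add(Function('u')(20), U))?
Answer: Rational(1964018347267, 976820) ≈ 2.0106e+6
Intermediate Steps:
p = -1186 (p = Mul(-2, 593) = -1186)
Function('r')(U) = Add(Rational(-26473, 20), Mul(-1151, U)) (Function('r')(U) = Mul(Add(-823, -328), Add(Mul(23, Pow(20, -1)), U)) = Mul(-1151, Add(Mul(23, Rational(1, 20)), U)) = Mul(-1151, Add(Rational(23, 20), U)) = Add(Rational(-26473, 20), Mul(-1151, U)))
Function('c')(S) = Add(-4, Pow(S, 2))
Add(Function('c')(Mul(Add(p, -185), Pow(Add(194, 469), -1))), Function('r')(-1748)) = Add(Add(-4, Pow(Mul(Add(-1186, -185), Pow(Add(194, 469), -1)), 2)), Add(Rational(-26473, 20), Mul(-1151, -1748))) = Add(Add(-4, Pow(Mul(-1371, Pow(663, -1)), 2)), Add(Rational(-26473, 20), 2011948)) = Add(Add(-4, Pow(Mul(-1371, Rational(1, 663)), 2)), Rational(40212487, 20)) = Add(Add(-4, Pow(Rational(-457, 221), 2)), Rational(40212487, 20)) = Add(Add(-4, Rational(208849, 48841)), Rational(40212487, 20)) = Add(Rational(13485, 48841), Rational(40212487, 20)) = Rational(1964018347267, 976820)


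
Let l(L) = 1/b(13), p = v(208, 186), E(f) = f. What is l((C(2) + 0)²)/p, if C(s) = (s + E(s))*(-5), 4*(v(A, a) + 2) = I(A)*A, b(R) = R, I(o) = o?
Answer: 1/140582 ≈ 7.1133e-6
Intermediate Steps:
v(A, a) = -2 + A²/4 (v(A, a) = -2 + (A*A)/4 = -2 + A²/4)
p = 10814 (p = -2 + (¼)*208² = -2 + (¼)*43264 = -2 + 10816 = 10814)
C(s) = -10*s (C(s) = (s + s)*(-5) = (2*s)*(-5) = -10*s)
l(L) = 1/13
l((C(2) + 0)²)/p = (1/13)/10814 = (1/13)*(1/10814) = 1/140582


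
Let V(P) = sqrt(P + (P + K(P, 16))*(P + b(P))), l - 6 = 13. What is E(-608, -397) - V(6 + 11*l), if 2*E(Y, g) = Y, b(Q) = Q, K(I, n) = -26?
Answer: -304 - sqrt(81485) ≈ -589.46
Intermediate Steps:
l = 19 (l = 6 + 13 = 19)
E(Y, g) = Y/2
V(P) = sqrt(P + 2*P*(-26 + P)) (V(P) = sqrt(P + (P - 26)*(P + P)) = sqrt(P + (-26 + P)*(2*P)) = sqrt(P + 2*P*(-26 + P)))
E(-608, -397) - V(6 + 11*l) = (1/2)*(-608) - sqrt((6 + 11*19)*(-51 + 2*(6 + 11*19))) = -304 - sqrt((6 + 209)*(-51 + 2*(6 + 209))) = -304 - sqrt(215*(-51 + 2*215)) = -304 - sqrt(215*(-51 + 430)) = -304 - sqrt(215*379) = -304 - sqrt(81485)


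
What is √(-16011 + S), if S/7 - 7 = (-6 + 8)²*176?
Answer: 3*I*√1226 ≈ 105.04*I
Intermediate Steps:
S = 4977 (S = 49 + 7*((-6 + 8)²*176) = 49 + 7*(2²*176) = 49 + 7*(4*176) = 49 + 7*704 = 49 + 4928 = 4977)
√(-16011 + S) = √(-16011 + 4977) = √(-11034) = 3*I*√1226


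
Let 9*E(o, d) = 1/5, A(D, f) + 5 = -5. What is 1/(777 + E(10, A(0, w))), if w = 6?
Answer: 45/34966 ≈ 0.0012870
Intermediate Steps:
A(D, f) = -10 (A(D, f) = -5 - 5 = -10)
E(o, d) = 1/45 (E(o, d) = (1/9)/5 = (1/9)*(1/5) = 1/45)
1/(777 + E(10, A(0, w))) = 1/(777 + 1/45) = 1/(34966/45) = 45/34966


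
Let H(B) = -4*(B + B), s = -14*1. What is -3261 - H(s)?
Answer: -3373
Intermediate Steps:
s = -14
H(B) = -8*B
-3261 - H(s) = -3261 - (-8)*(-14) = -3261 - 1*112 = -3261 - 112 = -3373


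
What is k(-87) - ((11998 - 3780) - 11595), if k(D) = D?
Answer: 3290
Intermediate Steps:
k(-87) - ((11998 - 3780) - 11595) = -87 - ((11998 - 3780) - 11595) = -87 - (8218 - 11595) = -87 - 1*(-3377) = -87 + 3377 = 3290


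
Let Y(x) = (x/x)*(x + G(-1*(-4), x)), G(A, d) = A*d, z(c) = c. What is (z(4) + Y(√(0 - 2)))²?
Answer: -34 + 40*I*√2 ≈ -34.0 + 56.569*I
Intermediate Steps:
Y(x) = 5*x (Y(x) = (x/x)*(x + (-1*(-4))*x) = 1*(x + 4*x) = 1*(5*x) = 5*x)
(z(4) + Y(√(0 - 2)))² = (4 + 5*√(0 - 2))² = (4 + 5*√(-2))² = (4 + 5*(I*√2))² = (4 + 5*I*√2)²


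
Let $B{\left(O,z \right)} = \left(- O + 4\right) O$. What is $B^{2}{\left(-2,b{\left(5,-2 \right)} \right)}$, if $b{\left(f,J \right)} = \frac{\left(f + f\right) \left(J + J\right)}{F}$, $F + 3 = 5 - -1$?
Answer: $144$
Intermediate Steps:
$F = 3$ ($F = -3 + \left(5 - -1\right) = -3 + \left(5 + 1\right) = -3 + 6 = 3$)
$b{\left(f,J \right)} = \frac{4 J f}{3}$ ($b{\left(f,J \right)} = \frac{\left(f + f\right) \left(J + J\right)}{3} = 2 f 2 J \frac{1}{3} = 4 J f \frac{1}{3} = \frac{4 J f}{3}$)
$B{\left(O,z \right)} = O \left(4 - O\right)$ ($B{\left(O,z \right)} = \left(4 - O\right) O = O \left(4 - O\right)$)
$B^{2}{\left(-2,b{\left(5,-2 \right)} \right)} = \left(- 2 \left(4 - -2\right)\right)^{2} = \left(- 2 \left(4 + 2\right)\right)^{2} = \left(\left(-2\right) 6\right)^{2} = \left(-12\right)^{2} = 144$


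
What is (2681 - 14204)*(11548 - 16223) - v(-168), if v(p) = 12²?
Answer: 53869881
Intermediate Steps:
v(p) = 144
(2681 - 14204)*(11548 - 16223) - v(-168) = (2681 - 14204)*(11548 - 16223) - 1*144 = -11523*(-4675) - 144 = 53870025 - 144 = 53869881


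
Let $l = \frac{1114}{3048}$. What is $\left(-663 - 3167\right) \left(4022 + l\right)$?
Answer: $- \frac{11739112775}{762} \approx -1.5406 \cdot 10^{7}$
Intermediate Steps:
$l = \frac{557}{1524}$ ($l = 1114 \cdot \frac{1}{3048} = \frac{557}{1524} \approx 0.36549$)
$\left(-663 - 3167\right) \left(4022 + l\right) = \left(-663 - 3167\right) \left(4022 + \frac{557}{1524}\right) = \left(-3830\right) \frac{6130085}{1524} = - \frac{11739112775}{762}$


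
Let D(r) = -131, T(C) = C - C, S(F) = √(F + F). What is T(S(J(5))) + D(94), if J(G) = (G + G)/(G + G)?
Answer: -131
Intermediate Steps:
J(G) = 1 (J(G) = (2*G)/((2*G)) = (2*G)*(1/(2*G)) = 1)
S(F) = √2*√F (S(F) = √(2*F) = √2*√F)
T(C) = 0
T(S(J(5))) + D(94) = 0 - 131 = -131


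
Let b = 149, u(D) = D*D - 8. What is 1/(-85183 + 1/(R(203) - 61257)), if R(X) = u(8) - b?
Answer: -61350/5225977051 ≈ -1.1739e-5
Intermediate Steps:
u(D) = -8 + D**2 (u(D) = D**2 - 8 = -8 + D**2)
R(X) = -93 (R(X) = (-8 + 8**2) - 1*149 = (-8 + 64) - 149 = 56 - 149 = -93)
1/(-85183 + 1/(R(203) - 61257)) = 1/(-85183 + 1/(-93 - 61257)) = 1/(-85183 + 1/(-61350)) = 1/(-85183 - 1/61350) = 1/(-5225977051/61350) = -61350/5225977051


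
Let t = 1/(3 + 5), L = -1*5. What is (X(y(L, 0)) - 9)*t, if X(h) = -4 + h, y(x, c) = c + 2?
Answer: -11/8 ≈ -1.3750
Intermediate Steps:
L = -5
t = 1/8 ≈ 0.12500
y(x, c) = 2 + c
(X(y(L, 0)) - 9)*t = ((-4 + (2 + 0)) - 9)*(1/8) = ((-4 + 2) - 9)*(1/8) = (-2 - 9)*(1/8) = -11*1/8 = -11/8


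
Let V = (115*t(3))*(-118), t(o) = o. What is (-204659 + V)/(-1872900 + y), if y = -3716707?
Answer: 245369/5589607 ≈ 0.043897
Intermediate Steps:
V = -40710 (V = (115*3)*(-118) = 345*(-118) = -40710)
(-204659 + V)/(-1872900 + y) = (-204659 - 40710)/(-1872900 - 3716707) = -245369/(-5589607) = -245369*(-1/5589607) = 245369/5589607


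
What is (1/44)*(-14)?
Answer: -7/22 ≈ -0.31818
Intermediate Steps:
(1/44)*(-14) = -7/22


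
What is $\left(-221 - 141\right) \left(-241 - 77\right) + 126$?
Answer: $115242$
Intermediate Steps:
$\left(-221 - 141\right) \left(-241 - 77\right) + 126 = \left(-362\right) \left(-318\right) + 126 = 115116 + 126 = 115242$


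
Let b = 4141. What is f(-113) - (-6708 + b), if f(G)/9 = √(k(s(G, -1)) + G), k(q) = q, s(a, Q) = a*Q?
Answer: 2567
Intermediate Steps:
s(a, Q) = Q*a
f(G) = 0 (f(G) = 9*√(-G + G) = 9*√0 = 9*0 = 0)
f(-113) - (-6708 + b) = 0 - (-6708 + 4141) = 0 - 1*(-2567) = 0 + 2567 = 2567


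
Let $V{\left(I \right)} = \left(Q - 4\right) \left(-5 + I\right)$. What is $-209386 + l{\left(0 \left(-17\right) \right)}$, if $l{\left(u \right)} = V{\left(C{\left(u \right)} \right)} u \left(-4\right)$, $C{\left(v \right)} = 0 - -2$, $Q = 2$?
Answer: $-209386$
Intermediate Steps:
$C{\left(v \right)} = 2$ ($C{\left(v \right)} = 0 + 2 = 2$)
$V{\left(I \right)} = 10 - 2 I$ ($V{\left(I \right)} = \left(2 - 4\right) \left(-5 + I\right) = - 2 \left(-5 + I\right) = 10 - 2 I$)
$l{\left(u \right)} = - 24 u$ ($l{\left(u \right)} = \left(10 - 4\right) u \left(-4\right) = 6 u \left(-4\right) = - 24 u$)
$-209386 + l{\left(0 \left(-17\right) \right)} = -209386 - 24 \cdot 0 \left(-17\right) = -209386 - 0 = -209386 + 0 = -209386$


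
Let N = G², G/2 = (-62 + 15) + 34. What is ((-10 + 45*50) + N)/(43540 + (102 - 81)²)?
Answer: 2916/43981 ≈ 0.066301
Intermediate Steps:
G = -26 (G = 2*((-62 + 15) + 34) = 2*(-47 + 34) = 2*(-13) = -26)
N = 676 (N = (-26)² = 676)
((-10 + 45*50) + N)/(43540 + (102 - 81)²) = ((-10 + 45*50) + 676)/(43540 + (102 - 81)²) = ((-10 + 2250) + 676)/(43540 + 21²) = (2240 + 676)/(43540 + 441) = 2916/43981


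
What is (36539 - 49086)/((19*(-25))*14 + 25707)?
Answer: -12547/19057 ≈ -0.65839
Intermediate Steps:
(36539 - 49086)/((19*(-25))*14 + 25707) = -12547/(-475*14 + 25707) = -12547/(-6650 + 25707) = -12547/19057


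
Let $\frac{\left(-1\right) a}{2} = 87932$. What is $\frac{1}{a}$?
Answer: $- \frac{1}{175864} \approx -5.6862 \cdot 10^{-6}$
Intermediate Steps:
$a = -175864$ ($a = \left(-2\right) 87932 = -175864$)
$\frac{1}{a} = \frac{1}{-175864} = - \frac{1}{175864}$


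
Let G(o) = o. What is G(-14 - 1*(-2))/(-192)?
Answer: 1/16 ≈ 0.062500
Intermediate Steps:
G(-14 - 1*(-2))/(-192) = (-14 - 1*(-2))/(-192) = (-14 + 2)*(-1/192) = -12*(-1/192) = 1/16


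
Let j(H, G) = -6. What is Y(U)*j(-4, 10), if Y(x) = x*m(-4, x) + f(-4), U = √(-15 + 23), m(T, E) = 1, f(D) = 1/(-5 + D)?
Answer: ⅔ - 12*√2 ≈ -16.304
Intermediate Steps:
U = 2*√2 (U = √8 = 2*√2 ≈ 2.8284)
Y(x) = -⅑ + x (Y(x) = x*1 + 1/(-5 - 4) = x + 1/(-9) = x - ⅑ = -⅑ + x)
Y(U)*j(-4, 10) = (-⅑ + 2*√2)*(-6) = ⅔ - 12*√2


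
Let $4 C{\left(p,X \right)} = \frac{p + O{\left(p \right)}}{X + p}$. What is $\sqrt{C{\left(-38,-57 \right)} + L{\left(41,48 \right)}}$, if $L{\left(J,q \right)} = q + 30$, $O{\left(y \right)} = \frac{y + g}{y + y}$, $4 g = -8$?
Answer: $\frac{2 \sqrt{176210}}{95} \approx 8.8373$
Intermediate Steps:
$g = -2$ ($g = \frac{1}{4} \left(-8\right) = -2$)
$O{\left(y \right)} = \frac{-2 + y}{2 y}$ ($O{\left(y \right)} = \frac{y - 2}{y + y} = \frac{-2 + y}{2 y}$)
$C{\left(p,X \right)} = \frac{p + \frac{-2 + p}{2 p}}{4 \left(X + p\right)}$ ($C{\left(p,X \right)} = \frac{\left(p + \frac{-2 + p}{2 p}\right) \frac{1}{X + p}}{4} = \frac{\frac{1}{X + p} \left(p + \frac{-2 + p}{2 p}\right)}{4} = \frac{p + \frac{-2 + p}{2 p}}{4 \left(X + p\right)}$)
$L{\left(J,q \right)} = 30 + q$
$\sqrt{C{\left(-38,-57 \right)} + L{\left(41,48 \right)}} = \sqrt{\frac{-2 - 38 + 2 \left(-38\right)^{2}}{8 \left(-38\right) \left(-57 - 38\right)} + \left(30 + 48\right)} = \sqrt{\frac{1}{8} \left(- \frac{1}{38}\right) \frac{1}{-95} \left(-2 - 38 + 2 \cdot 1444\right) + 78} = \sqrt{\frac{1}{8} \left(- \frac{1}{38}\right) \left(- \frac{1}{95}\right) \left(-2 - 38 + 2888\right) + 78} = \sqrt{\frac{1}{8} \left(- \frac{1}{38}\right) \left(- \frac{1}{95}\right) 2848 + 78} = \sqrt{\frac{178}{1805} + 78} = \sqrt{\frac{140968}{1805}} = \frac{2 \sqrt{176210}}{95}$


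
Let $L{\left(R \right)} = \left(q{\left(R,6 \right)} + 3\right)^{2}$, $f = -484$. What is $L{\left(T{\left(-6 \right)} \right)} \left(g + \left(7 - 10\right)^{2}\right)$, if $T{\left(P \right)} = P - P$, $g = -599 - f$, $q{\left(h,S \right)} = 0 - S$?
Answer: $-954$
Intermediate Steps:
$q{\left(h,S \right)} = - S$
$g = -115$ ($g = -599 - -484 = -599 + 484 = -115$)
$T{\left(P \right)} = 0$
$L{\left(R \right)} = 9$ ($L{\left(R \right)} = \left(\left(-1\right) 6 + 3\right)^{2} = \left(-6 + 3\right)^{2} = \left(-3\right)^{2} = 9$)
$L{\left(T{\left(-6 \right)} \right)} \left(g + \left(7 - 10\right)^{2}\right) = 9 \left(-115 + \left(7 - 10\right)^{2}\right) = 9 \left(-115 + \left(-3\right)^{2}\right) = 9 \left(-115 + 9\right) = 9 \left(-106\right) = -954$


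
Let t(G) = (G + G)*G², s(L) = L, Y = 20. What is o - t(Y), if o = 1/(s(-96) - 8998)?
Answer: -145504001/9094 ≈ -16000.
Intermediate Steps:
t(G) = 2*G³ (t(G) = (2*G)*G² = 2*G³)
o = -1/9094 (o = 1/(-96 - 8998) = 1/(-9094) = -1/9094 ≈ -0.00010996)
o - t(Y) = -1/9094 - 2*20³ = -1/9094 - 2*8000 = -1/9094 - 1*16000 = -1/9094 - 16000 = -145504001/9094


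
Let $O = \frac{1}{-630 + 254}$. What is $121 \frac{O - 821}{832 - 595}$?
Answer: $- \frac{12450779}{29704} \approx -419.16$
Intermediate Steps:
$O = - \frac{1}{376}$ ($O = \frac{1}{-376} = - \frac{1}{376} \approx -0.0026596$)
$121 \frac{O - 821}{832 - 595} = 121 \frac{- \frac{1}{376} - 821}{832 - 595} = 121 \left(- \frac{308697}{376 \cdot 237}\right) = 121 \left(\left(- \frac{308697}{376}\right) \frac{1}{237}\right) = 121 \left(- \frac{102899}{29704}\right) = - \frac{12450779}{29704}$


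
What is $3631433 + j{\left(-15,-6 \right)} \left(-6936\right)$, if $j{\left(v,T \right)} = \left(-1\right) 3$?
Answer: $3652241$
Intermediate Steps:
$j{\left(v,T \right)} = -3$
$3631433 + j{\left(-15,-6 \right)} \left(-6936\right) = 3631433 - -20808 = 3631433 + 20808 = 3652241$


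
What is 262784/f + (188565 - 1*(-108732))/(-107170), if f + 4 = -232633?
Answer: -13903549067/3561672470 ≈ -3.9037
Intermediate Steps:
f = -232637 (f = -4 - 232633 = -232637)
262784/f + (188565 - 1*(-108732))/(-107170) = 262784/(-232637) + (188565 - 1*(-108732))/(-107170) = 262784*(-1/232637) + (188565 + 108732)*(-1/107170) = -262784/232637 + 297297*(-1/107170) = -262784/232637 - 42471/15310 = -13903549067/3561672470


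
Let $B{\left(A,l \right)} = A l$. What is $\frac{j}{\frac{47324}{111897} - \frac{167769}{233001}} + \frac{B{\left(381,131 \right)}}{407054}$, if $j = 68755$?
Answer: $- \frac{81075530986836138159}{350351760837814} \approx -2.3141 \cdot 10^{5}$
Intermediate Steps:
$\frac{j}{\frac{47324}{111897} - \frac{167769}{233001}} + \frac{B{\left(381,131 \right)}}{407054} = \frac{68755}{\frac{47324}{111897} - \frac{167769}{233001}} + \frac{381 \cdot 131}{407054} = \frac{68755}{47324 \cdot \frac{1}{111897} - \frac{18641}{25889}} + 49911 \cdot \frac{1}{407054} = \frac{68755}{\frac{47324}{111897} - \frac{18641}{25889}} + \frac{49911}{407054} = \frac{68755}{- \frac{860700941}{2896901433}} + \frac{49911}{407054} = 68755 \left(- \frac{2896901433}{860700941}\right) + \frac{49911}{407054} = - \frac{199176458025915}{860700941} + \frac{49911}{407054} = - \frac{81075530986836138159}{350351760837814}$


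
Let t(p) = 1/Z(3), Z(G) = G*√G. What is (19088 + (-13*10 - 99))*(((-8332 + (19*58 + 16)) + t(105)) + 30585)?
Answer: 440753689 + 18859*√3/9 ≈ 4.4076e+8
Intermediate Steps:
Z(G) = G^(3/2)
t(p) = √3/9 (t(p) = 1/(3^(3/2)) = 1/(3*√3) = √3/9)
(19088 + (-13*10 - 99))*(((-8332 + (19*58 + 16)) + t(105)) + 30585) = (19088 + (-13*10 - 99))*(((-8332 + (19*58 + 16)) + √3/9) + 30585) = (19088 + (-130 - 99))*(((-8332 + (1102 + 16)) + √3/9) + 30585) = (19088 - 229)*(((-8332 + 1118) + √3/9) + 30585) = 18859*((-7214 + √3/9) + 30585) = 18859*(23371 + √3/9) = 440753689 + 18859*√3/9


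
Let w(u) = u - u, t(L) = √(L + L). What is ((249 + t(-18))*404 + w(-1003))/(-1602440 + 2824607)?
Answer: 33532/407389 + 808*I/407389 ≈ 0.082309 + 0.0019834*I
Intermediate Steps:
t(L) = √2*√L (t(L) = √(2*L) = √2*√L)
w(u) = 0
((249 + t(-18))*404 + w(-1003))/(-1602440 + 2824607) = ((249 + √2*√(-18))*404 + 0)/(-1602440 + 2824607) = ((249 + √2*(3*I*√2))*404 + 0)/1222167 = ((249 + 6*I)*404 + 0)*(1/1222167) = ((100596 + 2424*I) + 0)*(1/1222167) = (100596 + 2424*I)*(1/1222167) = 33532/407389 + 808*I/407389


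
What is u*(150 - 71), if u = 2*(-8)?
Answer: -1264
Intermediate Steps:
u = -16
u*(150 - 71) = -16*(150 - 71) = -16*79 = -1264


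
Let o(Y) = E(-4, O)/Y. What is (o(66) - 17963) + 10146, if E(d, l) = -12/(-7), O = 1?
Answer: -601907/77 ≈ -7817.0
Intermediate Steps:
E(d, l) = 12/7 (E(d, l) = -12*(-⅐) = 12/7)
o(Y) = 12/(7*Y)
(o(66) - 17963) + 10146 = ((12/7)/66 - 17963) + 10146 = ((12/7)*(1/66) - 17963) + 10146 = (2/77 - 17963) + 10146 = -1383149/77 + 10146 = -601907/77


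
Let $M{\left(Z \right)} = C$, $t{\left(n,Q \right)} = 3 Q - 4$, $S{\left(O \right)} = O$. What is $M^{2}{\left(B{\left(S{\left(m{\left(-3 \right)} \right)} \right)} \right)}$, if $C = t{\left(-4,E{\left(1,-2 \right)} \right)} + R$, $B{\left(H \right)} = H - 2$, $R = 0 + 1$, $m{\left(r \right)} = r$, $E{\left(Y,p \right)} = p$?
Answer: $81$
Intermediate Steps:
$t{\left(n,Q \right)} = -4 + 3 Q$
$R = 1$
$B{\left(H \right)} = -2 + H$
$C = -9$ ($C = \left(-4 + 3 \left(-2\right)\right) + 1 = \left(-4 - 6\right) + 1 = -10 + 1 = -9$)
$M{\left(Z \right)} = -9$
$M^{2}{\left(B{\left(S{\left(m{\left(-3 \right)} \right)} \right)} \right)} = \left(-9\right)^{2} = 81$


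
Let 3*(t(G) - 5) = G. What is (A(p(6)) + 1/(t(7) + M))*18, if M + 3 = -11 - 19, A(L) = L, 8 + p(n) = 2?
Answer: -8370/77 ≈ -108.70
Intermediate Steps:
p(n) = -6 (p(n) = -8 + 2 = -6)
t(G) = 5 + G/3
M = -33 (M = -3 + (-11 - 19) = -3 - 30 = -33)
(A(p(6)) + 1/(t(7) + M))*18 = (-6 + 1/((5 + (⅓)*7) - 33))*18 = (-6 + 1/((5 + 7/3) - 33))*18 = (-6 + 1/(22/3 - 33))*18 = (-6 + 1/(-77/3))*18 = (-6 - 3/77)*18 = -465/77*18 = -8370/77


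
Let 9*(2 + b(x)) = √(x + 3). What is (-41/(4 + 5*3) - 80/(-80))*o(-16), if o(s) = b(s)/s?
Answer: -11/76 + 11*I*√13/1368 ≈ -0.14474 + 0.028992*I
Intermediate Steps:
b(x) = -2 + √(3 + x)/9 (b(x) = -2 + √(x + 3)/9 = -2 + √(3 + x)/9)
o(s) = (-2 + √(3 + s)/9)/s
(-41/(4 + 5*3) - 80/(-80))*o(-16) = (-41/(4 + 5*3) - 80/(-80))*((⅑)*(-18 + √(3 - 16))/(-16)) = (-41/(4 + 15) - 80*(-1/80))*((⅑)*(-1/16)*(-18 + √(-13))) = (-41/19 + 1)*((⅑)*(-1/16)*(-18 + I*√13)) = (-41*1/19 + 1)*(⅛ - I*√13/144) = (-41/19 + 1)*(⅛ - I*√13/144) = -22*(⅛ - I*√13/144)/19 = -11/76 + 11*I*√13/1368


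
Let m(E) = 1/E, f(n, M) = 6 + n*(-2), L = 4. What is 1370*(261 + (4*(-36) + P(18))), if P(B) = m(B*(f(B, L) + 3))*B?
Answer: 4326460/27 ≈ 1.6024e+5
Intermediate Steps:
f(n, M) = 6 - 2*n
P(B) = 1/(9 - 2*B) (P(B) = B/((B*((6 - 2*B) + 3))) = B/((B*(9 - 2*B))) = (1/(B*(9 - 2*B)))*B = 1/(9 - 2*B))
1370*(261 + (4*(-36) + P(18))) = 1370*(261 + (4*(-36) - 1/(-9 + 2*18))) = 1370*(261 + (-144 - 1/(-9 + 36))) = 1370*(261 + (-144 - 1/27)) = 1370*(261 - 3889/27) = 1370*(3158/27) = 4326460/27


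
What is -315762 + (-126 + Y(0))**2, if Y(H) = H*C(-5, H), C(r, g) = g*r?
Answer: -299886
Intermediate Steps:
Y(H) = -5*H**2 (Y(H) = H*(H*(-5)) = H*(-5*H) = -5*H**2)
-315762 + (-126 + Y(0))**2 = -315762 + (-126 - 5*0**2)**2 = -315762 + (-126 - 5*0)**2 = -315762 + (-126 + 0)**2 = -315762 + (-126)**2 = -315762 + 15876 = -299886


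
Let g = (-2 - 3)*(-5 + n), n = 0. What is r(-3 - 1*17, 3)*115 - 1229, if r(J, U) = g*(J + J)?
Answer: -116229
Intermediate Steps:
g = 25 (g = (-2 - 3)*(-5 + 0) = -5*(-5) = 25)
r(J, U) = 50*J (r(J, U) = 25*(J + J) = 25*(2*J) = 50*J)
r(-3 - 1*17, 3)*115 - 1229 = (50*(-3 - 1*17))*115 - 1229 = (50*(-3 - 17))*115 - 1229 = (50*(-20))*115 - 1229 = -1000*115 - 1229 = -115000 - 1229 = -116229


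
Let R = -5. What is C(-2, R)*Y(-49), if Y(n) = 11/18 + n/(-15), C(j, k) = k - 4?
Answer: -349/10 ≈ -34.900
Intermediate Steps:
C(j, k) = -4 + k
Y(n) = 11/18 - n/15 (Y(n) = 11*(1/18) + n*(-1/15) = 11/18 - n/15)
C(-2, R)*Y(-49) = (-4 - 5)*(11/18 - 1/15*(-49)) = -9*(11/18 + 49/15) = -9*349/90 = -349/10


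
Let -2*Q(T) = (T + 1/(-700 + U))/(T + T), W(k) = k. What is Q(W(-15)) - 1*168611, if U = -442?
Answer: -11553242851/68520 ≈ -1.6861e+5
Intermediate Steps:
Q(T) = -(-1/1142 + T)/(4*T) (Q(T) = -(T + 1/(-700 - 442))/(2*(T + T)) = -(T + 1/(-1142))/(2*(2*T)) = -(T - 1/1142)*1/(2*T)/2 = -(-1/1142 + T)*1/(2*T)/2 = -(-1/1142 + T)/(4*T))
Q(W(-15)) - 1*168611 = (1/4568)*(1 - 1142*(-15))/(-15) - 1*168611 = (1/4568)*(-1/15)*(1 + 17130) - 168611 = (1/4568)*(-1/15)*17131 - 168611 = -17131/68520 - 168611 = -11553242851/68520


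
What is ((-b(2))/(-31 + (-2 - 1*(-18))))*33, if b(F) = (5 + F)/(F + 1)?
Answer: 77/15 ≈ 5.1333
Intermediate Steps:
b(F) = (5 + F)/(1 + F)
((-b(2))/(-31 + (-2 - 1*(-18))))*33 = ((-(5 + 2)/(1 + 2))/(-31 + (-2 - 1*(-18))))*33 = ((-7/3)/(-31 + (-2 + 18)))*33 = ((-7/3)/(-31 + 16))*33 = ((-1*7/3)/(-15))*33 = -1/15*(-7/3)*33 = (7/45)*33 = 77/15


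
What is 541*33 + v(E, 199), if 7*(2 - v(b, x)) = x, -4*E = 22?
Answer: 124786/7 ≈ 17827.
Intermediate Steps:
E = -11/2 (E = -¼*22 = -11/2 ≈ -5.5000)
v(b, x) = 2 - x/7
541*33 + v(E, 199) = 541*33 + (2 - ⅐*199) = 17853 + (2 - 199/7) = 17853 - 185/7 = 124786/7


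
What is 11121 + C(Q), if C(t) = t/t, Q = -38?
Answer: 11122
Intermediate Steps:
C(t) = 1
11121 + C(Q) = 11121 + 1 = 11122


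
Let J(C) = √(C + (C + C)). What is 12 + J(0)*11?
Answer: 12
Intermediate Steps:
J(C) = √3*√C (J(C) = √(C + 2*C) = √(3*C) = √3*√C)
12 + J(0)*11 = 12 + (√3*√0)*11 = 12 + (√3*0)*11 = 12 + 0*11 = 12 + 0 = 12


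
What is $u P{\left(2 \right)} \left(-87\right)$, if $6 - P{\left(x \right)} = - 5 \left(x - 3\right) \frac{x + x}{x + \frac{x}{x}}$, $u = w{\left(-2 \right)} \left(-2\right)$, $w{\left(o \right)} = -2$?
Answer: $232$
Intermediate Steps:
$u = 4$ ($u = \left(-2\right) \left(-2\right) = 4$)
$P{\left(x \right)} = 6 - \frac{2 x \left(15 - 5 x\right)}{1 + x}$ ($P{\left(x \right)} = 6 - - 5 \left(x - 3\right) \frac{x + x}{x + \frac{x}{x}} = 6 - - 5 \left(-3 + x\right) \frac{2 x}{x + 1} = 6 - \left(15 - 5 x\right) \frac{2 x}{1 + x} = 6 - \frac{2 x \left(15 - 5 x\right)}{1 + x}$)
$u P{\left(2 \right)} \left(-87\right) = 4 \frac{2 \left(3 - 24 + 5 \cdot 2^{2}\right)}{1 + 2} \left(-87\right) = 4 \frac{2 \left(3 - 24 + 5 \cdot 4\right)}{3} \left(-87\right) = 4 \cdot 2 \cdot \frac{1}{3} \left(3 - 24 + 20\right) \left(-87\right) = 4 \cdot 2 \cdot \frac{1}{3} \left(-1\right) \left(-87\right) = 4 \left(- \frac{2}{3}\right) \left(-87\right) = \left(- \frac{8}{3}\right) \left(-87\right) = 232$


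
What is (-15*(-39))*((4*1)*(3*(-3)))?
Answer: -21060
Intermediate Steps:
(-15*(-39))*((4*1)*(3*(-3))) = 585*(4*(-9)) = 585*(-36) = -21060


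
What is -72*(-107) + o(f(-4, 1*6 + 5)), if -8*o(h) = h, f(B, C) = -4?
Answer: 15409/2 ≈ 7704.5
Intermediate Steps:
o(h) = -h/8
-72*(-107) + o(f(-4, 1*6 + 5)) = -72*(-107) - 1/8*(-4) = 7704 + 1/2 = 15409/2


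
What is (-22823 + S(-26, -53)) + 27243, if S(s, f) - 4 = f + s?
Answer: 4345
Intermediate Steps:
S(s, f) = 4 + f + s (S(s, f) = 4 + (f + s) = 4 + f + s)
(-22823 + S(-26, -53)) + 27243 = (-22823 + (4 - 53 - 26)) + 27243 = (-22823 - 75) + 27243 = -22898 + 27243 = 4345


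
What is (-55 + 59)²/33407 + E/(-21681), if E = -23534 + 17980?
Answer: 16899034/65845197 ≈ 0.25665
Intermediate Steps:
E = -5554
(-55 + 59)²/33407 + E/(-21681) = (-55 + 59)²/33407 - 5554/(-21681) = 4²*(1/33407) - 5554*(-1/21681) = 16*(1/33407) + 5554/21681 = 16/33407 + 5554/21681 = 16899034/65845197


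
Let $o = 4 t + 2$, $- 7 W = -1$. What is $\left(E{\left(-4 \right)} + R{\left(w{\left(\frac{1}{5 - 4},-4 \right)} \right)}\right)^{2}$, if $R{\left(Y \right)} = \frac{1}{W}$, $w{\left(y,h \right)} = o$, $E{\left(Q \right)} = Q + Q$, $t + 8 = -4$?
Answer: $1$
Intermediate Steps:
$t = -12$ ($t = -8 - 4 = -12$)
$W = \frac{1}{7}$ ($W = \left(- \frac{1}{7}\right) \left(-1\right) = \frac{1}{7} \approx 0.14286$)
$E{\left(Q \right)} = 2 Q$
$o = -46$ ($o = 4 \left(-12\right) + 2 = -48 + 2 = -46$)
$w{\left(y,h \right)} = -46$
$R{\left(Y \right)} = 7$ ($R{\left(Y \right)} = \frac{1}{\frac{1}{7}} = 7$)
$\left(E{\left(-4 \right)} + R{\left(w{\left(\frac{1}{5 - 4},-4 \right)} \right)}\right)^{2} = \left(2 \left(-4\right) + 7\right)^{2} = \left(-8 + 7\right)^{2} = \left(-1\right)^{2} = 1$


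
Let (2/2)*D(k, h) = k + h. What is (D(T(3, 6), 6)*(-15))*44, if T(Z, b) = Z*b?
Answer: -15840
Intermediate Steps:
D(k, h) = h + k (D(k, h) = k + h = h + k)
(D(T(3, 6), 6)*(-15))*44 = ((6 + 3*6)*(-15))*44 = ((6 + 18)*(-15))*44 = (24*(-15))*44 = -360*44 = -15840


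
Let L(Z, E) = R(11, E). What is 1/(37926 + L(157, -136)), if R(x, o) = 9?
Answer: 1/37935 ≈ 2.6361e-5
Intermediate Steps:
L(Z, E) = 9
1/(37926 + L(157, -136)) = 1/(37926 + 9) = 1/37935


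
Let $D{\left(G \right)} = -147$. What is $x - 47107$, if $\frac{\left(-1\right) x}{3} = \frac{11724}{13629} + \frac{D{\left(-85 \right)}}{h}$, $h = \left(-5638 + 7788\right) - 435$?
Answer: $- \frac{1070088284}{22715} \approx -47109.0$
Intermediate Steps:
$h = 1715$ ($h = 2150 - 435 = 1715$)
$x = - \frac{52779}{22715}$ ($x = - 3 \left(\frac{11724}{13629} - \frac{147}{1715}\right) = - 3 \left(11724 \cdot \frac{1}{13629} - \frac{3}{35}\right) = - 3 \left(\frac{3908}{4543} - \frac{3}{35}\right) = \left(-3\right) \frac{17593}{22715} = - \frac{52779}{22715} \approx -2.3235$)
$x - 47107 = - \frac{52779}{22715} - 47107 = - \frac{1070088284}{22715}$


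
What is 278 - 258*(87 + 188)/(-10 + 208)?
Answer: -241/3 ≈ -80.333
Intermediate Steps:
278 - 258*(87 + 188)/(-10 + 208) = 278 - 70950/198 = 278 - 258*25/18 = 278 - 1075/3 = -241/3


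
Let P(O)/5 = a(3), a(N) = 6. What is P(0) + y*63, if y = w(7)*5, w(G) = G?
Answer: 2235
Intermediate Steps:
P(O) = 30 (P(O) = 5*6 = 30)
y = 35 (y = 7*5 = 35)
P(0) + y*63 = 30 + 35*63 = 30 + 2205 = 2235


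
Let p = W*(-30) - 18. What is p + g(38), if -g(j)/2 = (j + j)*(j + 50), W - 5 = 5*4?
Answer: -14144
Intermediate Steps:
W = 25 (W = 5 + 5*4 = 5 + 20 = 25)
g(j) = -4*j*(50 + j) (g(j) = -2*(j + j)*(j + 50) = -2*2*j*(50 + j) = -4*j*(50 + j))
p = -768 (p = 25*(-30) - 18 = -750 - 18 = -768)
p + g(38) = -768 - 4*38*(50 + 38) = -768 - 4*38*88 = -768 - 13376 = -14144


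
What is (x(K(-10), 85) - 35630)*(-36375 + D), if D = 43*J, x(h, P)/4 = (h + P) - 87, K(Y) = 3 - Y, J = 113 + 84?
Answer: 992991744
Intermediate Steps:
J = 197
x(h, P) = -348 + 4*P + 4*h (x(h, P) = 4*((h + P) - 87) = 4*((P + h) - 87) = 4*(-87 + P + h) = -348 + 4*P + 4*h)
D = 8471 (D = 43*197 = 8471)
(x(K(-10), 85) - 35630)*(-36375 + D) = ((-348 + 4*85 + 4*(3 - 1*(-10))) - 35630)*(-36375 + 8471) = ((-348 + 340 + 4*(3 + 10)) - 35630)*(-27904) = ((-348 + 340 + 4*13) - 35630)*(-27904) = ((-348 + 340 + 52) - 35630)*(-27904) = (44 - 35630)*(-27904) = -35586*(-27904) = 992991744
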